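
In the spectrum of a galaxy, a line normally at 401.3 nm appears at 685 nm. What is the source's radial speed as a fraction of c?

0.489c

λ'/λ₀ = 1.7070 > 1 (redshift), so the source is receding.
λ'/λ₀ = √((1 + β)/(1 − β)) for a receding source ⇒ β = (r² − 1)/(r² + 1) with r = λ'/λ₀.
β = (2.9137 − 1)/(2.9137 + 1) ≈ 0.489.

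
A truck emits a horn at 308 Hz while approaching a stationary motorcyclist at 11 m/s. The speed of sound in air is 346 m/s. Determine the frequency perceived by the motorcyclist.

With the source moving toward a stationary observer, f' = f · v/(v − v_s).
f' = 308 × 346/(346 − 11) = 308 × 346/335 ≈ 318 Hz.

318 Hz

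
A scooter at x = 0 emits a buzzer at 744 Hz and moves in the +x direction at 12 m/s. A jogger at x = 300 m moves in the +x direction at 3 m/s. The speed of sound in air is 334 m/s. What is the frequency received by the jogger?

The observer lies on the +x side, so the source is heading toward the observer and the observer is heading away from the source.
General Doppler shift: f' = f · (v − v_o)/(v − v_s).
f' = 744 × (334 − 3)/(334 − 12) = 744 × 331/322 ≈ 765 Hz.

765 Hz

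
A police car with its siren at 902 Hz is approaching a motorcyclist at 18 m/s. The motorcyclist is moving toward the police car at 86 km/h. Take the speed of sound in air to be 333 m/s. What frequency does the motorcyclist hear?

86 km/h = 23.89 m/s.
With source approaching and observer approaching, f' = f · (v + v_o)/(v − v_s).
f' = 902 × (333 + 23.89)/(333 − 18) = 902 × 356.89/315 ≈ 1022 Hz.

1022 Hz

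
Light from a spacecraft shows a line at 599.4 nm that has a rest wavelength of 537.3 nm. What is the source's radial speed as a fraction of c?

λ'/λ₀ = 1.1156 > 1 (redshift), so the source is receding.
λ'/λ₀ = √((1 + β)/(1 − β)) for a receding source ⇒ β = (r² − 1)/(r² + 1) with r = λ'/λ₀.
β = (1.2445 − 1)/(1.2445 + 1) ≈ 0.109.

0.109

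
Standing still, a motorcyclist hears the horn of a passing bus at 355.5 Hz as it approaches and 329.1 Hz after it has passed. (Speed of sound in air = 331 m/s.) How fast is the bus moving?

f₁/f₂ = (v + v_s)/(v − v_s), so v_s = v · (f₁ − f₂)/(f₁ + f₂).
v_s = 331 × (355.5 − 329.1)/(355.5 + 329.1) = 331 × 26.4/684.6 ≈ 12.8 m/s.

12.8 m/s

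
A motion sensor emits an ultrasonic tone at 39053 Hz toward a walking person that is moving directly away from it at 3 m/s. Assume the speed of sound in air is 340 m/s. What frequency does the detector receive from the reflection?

38370 Hz

At the walking person (a moving observer), f₁ = f₀ · (v − u)/v = 39053 × 337/340 ≈ 38708 Hz.
The reflection then acts as a moving source: f₂ = f₁ · v/(v + u) ≈ 38370 Hz.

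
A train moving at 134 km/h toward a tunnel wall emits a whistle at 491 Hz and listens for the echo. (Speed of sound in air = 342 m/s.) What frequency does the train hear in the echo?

611 Hz

134 km/h = 37.22 m/s.
The tunnel wall receives the sound from a moving source: f₁ = f₀ · v/(v − v_e) = 491 × 342/304.78 ≈ 551 Hz.
On the return leg the train is a moving observer: f₂ = f₁ · (v + v_e)/v = 551 × 379.22/342 ≈ 611 Hz.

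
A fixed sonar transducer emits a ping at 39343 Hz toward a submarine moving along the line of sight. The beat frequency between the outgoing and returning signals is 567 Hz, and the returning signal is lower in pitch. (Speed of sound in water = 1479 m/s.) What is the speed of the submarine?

10.7 m/s

Double Doppler shift off a moving reflector: f₂ = f₀ · (v + u)/(v − u) (u > 0 toward emitter).
Returning signal is lower, so f₂ = f₀ − Δf = 39343 − 567 = 38776 Hz.
Rearranging, u = v · (f₂ − f₀)/(f₂ + f₀) = 1479 × -567/78119 ≈ -10.7 m/s.
So the submarine is moving at 10.7 m/s away from the emitter.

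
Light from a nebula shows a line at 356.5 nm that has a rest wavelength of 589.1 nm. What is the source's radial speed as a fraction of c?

0.464c

λ'/λ₀ = 0.6052 < 1 (blueshift), so the source is approaching.
λ'/λ₀ = √((1 − β)/(1 + β)) for an approaching source ⇒ β = (1 − r²)/(1 + r²) with r = λ'/λ₀.
β = (1 − 0.3662)/(1 + 0.3662) ≈ 0.464.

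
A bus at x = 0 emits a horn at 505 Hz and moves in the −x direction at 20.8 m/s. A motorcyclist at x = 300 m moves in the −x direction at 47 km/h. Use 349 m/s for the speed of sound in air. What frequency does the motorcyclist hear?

494 Hz

47 km/h = 13.06 m/s.
The observer lies on the +x side, so the source is heading away from the observer and the observer is heading toward the source.
Both move, so f' = f · (v + v_o)/(v + v_s).
f' = 505 × (349 + 13.06)/(349 + 20.8) = 505 × 362.06/369.8 ≈ 494 Hz.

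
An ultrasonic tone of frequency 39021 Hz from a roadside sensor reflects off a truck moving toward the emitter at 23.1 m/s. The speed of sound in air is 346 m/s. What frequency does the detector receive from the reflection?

The truck first receives the wave as a moving observer: f₁ = f₀ · (v + u)/v = 39021 × (346 + 23.1)/346 ≈ 41626 Hz.
On reflection it acts as a source moving toward the stationary detector: f₂ = f₁ · v/(v − u) = 41626 × 346/322.9 ≈ 44604 Hz.
Equivalently f₂ = f₀ · (v + u)/(v − u).

44604 Hz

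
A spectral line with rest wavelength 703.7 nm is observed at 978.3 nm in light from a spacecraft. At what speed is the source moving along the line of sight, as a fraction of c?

λ'/λ₀ = 1.3902 > 1 (redshift), so the source is receding.
λ'/λ₀ = √((1 + β)/(1 − β)) for a receding source ⇒ β = (r² − 1)/(r² + 1) with r = λ'/λ₀.
β = (1.9327 − 1)/(1.9327 + 1) ≈ 0.318.

0.318c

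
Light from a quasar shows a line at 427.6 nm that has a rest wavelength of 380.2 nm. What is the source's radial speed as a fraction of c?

0.117

λ'/λ₀ = 1.1247 > 1 (redshift), so the source is receding.
λ'/λ₀ = √((1 + β)/(1 − β)) for a receding source ⇒ β = (r² − 1)/(r² + 1) with r = λ'/λ₀.
β = (1.2649 − 1)/(1.2649 + 1) ≈ 0.117.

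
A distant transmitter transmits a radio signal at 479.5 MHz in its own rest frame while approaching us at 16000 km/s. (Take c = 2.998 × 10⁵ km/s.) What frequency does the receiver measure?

505.8 MHz

β = v/c = 16000/299800 = 0.0534.
Relativistic Doppler for frequency: f' = f₀ · √((1 + β)/(1 − β)).
f' = 479.5 × √(1.0534/0.9466) = 479.5 × 1.05487 ≈ 505.8 MHz.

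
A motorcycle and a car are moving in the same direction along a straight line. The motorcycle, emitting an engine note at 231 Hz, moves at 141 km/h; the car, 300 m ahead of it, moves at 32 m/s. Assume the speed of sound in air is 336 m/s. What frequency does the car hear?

237 Hz

141 km/h = 39.17 m/s.
The car is ahead, so the motorcycle is moving toward it while the car is moving away from the motorcycle.
Both move, so f' = f · (v − v_o)/(v − v_s).
f' = 231 × (336 − 32)/(336 − 39.17) = 231 × 304/296.83 ≈ 237 Hz.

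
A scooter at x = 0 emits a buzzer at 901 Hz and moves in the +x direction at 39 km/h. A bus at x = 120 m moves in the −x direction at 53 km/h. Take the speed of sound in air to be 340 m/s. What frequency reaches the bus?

971 Hz

39 km/h = 10.83 m/s; 53 km/h = 14.72 m/s.
The observer lies on the +x side, so the source is heading toward the observer and the observer is heading toward the source.
Both move, so f' = f · (v + v_o)/(v − v_s).
f' = 901 × (340 + 14.72)/(340 − 10.83) = 901 × 354.72/329.17 ≈ 971 Hz.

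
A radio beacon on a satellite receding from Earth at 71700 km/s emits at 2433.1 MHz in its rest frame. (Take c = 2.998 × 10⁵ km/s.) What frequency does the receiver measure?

1906.5 MHz

β = v/c = 71700/299800 = 0.2392.
Relativistic Doppler for frequency: f' = f₀ · √((1 − β)/(1 + β)).
f' = 2433.1 × √(0.7608/1.2392) = 2433.1 × 0.78358 ≈ 1906.5 MHz.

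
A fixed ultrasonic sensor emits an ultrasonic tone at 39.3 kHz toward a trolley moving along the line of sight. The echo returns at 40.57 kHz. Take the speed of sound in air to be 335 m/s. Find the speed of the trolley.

Double Doppler shift off a moving reflector: f₂ = f₀ · (v + u)/(v − u) (u > 0 toward emitter).
Rearranging, u = v · (f₂ − f₀)/(f₂ + f₀) = 335 × 1.27/79.87 ≈ 5.3 m/s.
So the trolley is moving at 5.3 m/s toward the emitter.

5.3 m/s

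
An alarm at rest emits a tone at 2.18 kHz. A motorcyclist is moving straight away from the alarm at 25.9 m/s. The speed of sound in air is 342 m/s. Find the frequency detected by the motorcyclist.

Moving observer, stationary source: f' = f · (v − v_o)/v.
f' = 2.18 × (342 − 25.9)/342 = 2.18 × 316.1/342 ≈ 2.01 kHz.

2.01 kHz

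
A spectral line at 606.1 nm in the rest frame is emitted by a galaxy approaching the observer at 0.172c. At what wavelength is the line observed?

Relativistic Doppler for wavelength: λ' = λ₀ · √((1 − β)/(1 + β)).
λ' = 606.1 × √(0.8280/1.1720) = 606.1 × 0.84053 ≈ 509.4 nm.

509.4 nm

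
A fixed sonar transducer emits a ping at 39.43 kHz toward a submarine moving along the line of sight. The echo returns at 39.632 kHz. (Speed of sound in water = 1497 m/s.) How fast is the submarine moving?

3.8 m/s

Double Doppler shift off a moving reflector: f₂ = f₀ · (v + u)/(v − u) (u > 0 toward emitter).
Rearranging, u = v · (f₂ − f₀)/(f₂ + f₀) = 1497 × 0.202/79.062 ≈ 3.8 m/s.
So the submarine is moving at 3.8 m/s toward the emitter.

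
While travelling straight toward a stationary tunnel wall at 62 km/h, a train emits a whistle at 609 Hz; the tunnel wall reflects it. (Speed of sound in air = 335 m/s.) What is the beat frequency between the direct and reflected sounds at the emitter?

66 Hz

62 km/h = 17.22 m/s.
The tunnel wall receives the sound from a moving source: f₁ = f₀ · v/(v − v_e) = 609 × 335/317.78 ≈ 642.0 Hz.
On the return leg the train is a moving observer: f₂ = f₁ · (v + v_e)/v = 642.0 × 352.22/335 ≈ 675.0 Hz.
Beat against the emitted tone: |f₂ − f₀| = 2v_e·f₀/(v − v_e) = 2 × 17.22 × 609/317.78 ≈ 66 Hz.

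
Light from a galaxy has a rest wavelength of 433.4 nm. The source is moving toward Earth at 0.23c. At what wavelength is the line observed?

342.9 nm

Relativistic Doppler for wavelength: λ' = λ₀ · √((1 − β)/(1 + β)).
λ' = 433.4 × √(0.7700/1.2300) = 433.4 × 0.79121 ≈ 342.9 nm.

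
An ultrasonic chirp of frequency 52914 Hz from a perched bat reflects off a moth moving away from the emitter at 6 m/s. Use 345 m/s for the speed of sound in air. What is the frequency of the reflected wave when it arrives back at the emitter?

At the moth (a moving observer), f₁ = f₀ · (v − u)/v = 52914 × 339/345 ≈ 51994 Hz.
On reflection it acts as a source moving away from the stationary detector: f₂ = f₁ · v/(v + u) = 51994 × 345/351 ≈ 51105 Hz.
Equivalently f₂ = f₀ · (v − u)/(v + u).

51105 Hz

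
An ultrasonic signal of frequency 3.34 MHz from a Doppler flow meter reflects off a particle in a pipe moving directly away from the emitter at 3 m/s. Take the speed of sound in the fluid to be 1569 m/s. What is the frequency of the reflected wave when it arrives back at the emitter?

At the particle in a pipe (a moving observer), f₁ = f₀ · (v − u)/v = 3.34 × 1566/1569 ≈ 3.334 MHz.
The reflection then acts as a moving source: f₂ = f₁ · v/(v + u) ≈ 3.327 MHz.
Equivalently f₂ = f₀ · (v − u)/(v + u).

3.327 MHz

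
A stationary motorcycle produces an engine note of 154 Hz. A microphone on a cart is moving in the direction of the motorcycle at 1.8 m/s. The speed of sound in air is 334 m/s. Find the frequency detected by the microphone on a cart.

155 Hz

Moving observer, stationary source: f' = f · (v + v_o)/v.
f' = 154 × (334 + 1.8)/334 = 154 × 335.8/334 ≈ 155 Hz.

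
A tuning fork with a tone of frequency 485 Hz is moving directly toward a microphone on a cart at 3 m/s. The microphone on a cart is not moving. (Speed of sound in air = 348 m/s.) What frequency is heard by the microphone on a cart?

With the source moving toward a stationary observer, f' = f · v/(v − v_s).
f' = 485 × 348/(348 − 3) = 485 × 348/345 ≈ 489 Hz.

489 Hz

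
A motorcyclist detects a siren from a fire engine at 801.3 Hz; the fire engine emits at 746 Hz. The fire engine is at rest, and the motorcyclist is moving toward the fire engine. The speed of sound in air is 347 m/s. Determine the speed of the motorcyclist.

f' = f · (v + v_o)/v ⇒ v_o = v · |f'/f − 1|.
v_o = 347 × |801.3/746 − 1| = 347 × 0.07413 ≈ 26 m/s.

26 m/s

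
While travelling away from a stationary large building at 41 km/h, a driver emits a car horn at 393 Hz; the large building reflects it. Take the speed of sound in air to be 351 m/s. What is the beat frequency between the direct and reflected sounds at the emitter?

24.7 Hz

41 km/h = 11.39 m/s.
The large building receives the sound from a moving source: f₁ = f₀ · v/(v + v_e) = 393 × 351/362.39 ≈ 380.6 Hz.
On the return leg the driver is a moving observer: f₂ = f₁ · (v − v_e)/v = 380.6 × 339.61/351 ≈ 368.3 Hz.
Beat against the emitted tone: |f₂ − f₀| = 2v_e·f₀/(v + v_e) = 2 × 11.39 × 393/362.39 ≈ 24.7 Hz.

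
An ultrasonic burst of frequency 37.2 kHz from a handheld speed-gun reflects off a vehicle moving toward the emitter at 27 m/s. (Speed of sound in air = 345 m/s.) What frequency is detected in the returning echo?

43.5 kHz

The vehicle first receives the wave as a moving observer: f₁ = f₀ · (v + u)/v = 37.2 × (345 + 27)/345 ≈ 40.1 kHz.
On reflection it acts as a source moving toward the stationary detector: f₂ = f₁ · v/(v − u) = 40.1 × 345/318 ≈ 43.5 kHz.
Equivalently f₂ = f₀ · (v + u)/(v − u).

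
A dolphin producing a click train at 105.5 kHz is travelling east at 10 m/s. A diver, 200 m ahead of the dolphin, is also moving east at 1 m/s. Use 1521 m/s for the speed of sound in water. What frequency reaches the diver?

106.1 kHz

The diver is ahead, so the dolphin is moving toward it while the diver is moving away from the dolphin.
Both move, so f' = f · (v − v_o)/(v − v_s).
f' = 105.5 × (1521 − 1)/(1521 − 10) = 105.5 × 1520/1511 ≈ 106.1 kHz.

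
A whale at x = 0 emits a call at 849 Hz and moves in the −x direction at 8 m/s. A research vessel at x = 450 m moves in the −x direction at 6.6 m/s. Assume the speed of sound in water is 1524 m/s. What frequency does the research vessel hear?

848 Hz

The observer lies on the +x side, so the source is heading away from the observer and the observer is heading toward the source.
General Doppler shift: f' = f · (v + v_o)/(v + v_s).
f' = 849 × (1524 + 6.6)/(1524 + 8) = 849 × 1530.6/1532 ≈ 848 Hz.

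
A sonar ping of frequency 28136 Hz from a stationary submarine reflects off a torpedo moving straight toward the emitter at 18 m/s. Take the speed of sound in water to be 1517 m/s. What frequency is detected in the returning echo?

28812 Hz

The torpedo first receives the wave as a moving observer: f₁ = f₀ · (v + u)/v = 28136 × (1517 + 18)/1517 ≈ 28470 Hz.
The reflection then acts as a moving source: f₂ = f₁ · v/(v − u) ≈ 28812 Hz.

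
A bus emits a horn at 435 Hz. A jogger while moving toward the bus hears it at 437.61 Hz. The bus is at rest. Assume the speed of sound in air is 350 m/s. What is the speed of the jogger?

f' = f · (v + v_o)/v ⇒ v_o = v · |f'/f − 1|.
v_o = 350 × |437.61/435 − 1| = 350 × 0.006 ≈ 2.10 m/s.

2.10 m/s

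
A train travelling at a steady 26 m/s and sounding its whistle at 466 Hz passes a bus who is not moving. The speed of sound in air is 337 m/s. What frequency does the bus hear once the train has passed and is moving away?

Receding: f₂ = f · v/(v + v_s) = 466 × 337/363 ≈ 433 Hz.

433 Hz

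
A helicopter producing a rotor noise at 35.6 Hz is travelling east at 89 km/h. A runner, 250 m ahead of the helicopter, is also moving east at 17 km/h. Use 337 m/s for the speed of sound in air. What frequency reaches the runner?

89 km/h = 24.72 m/s; 17 km/h = 4.722 m/s.
The runner is ahead, so the helicopter is moving toward it while the runner is moving away from the helicopter.
General Doppler shift: f' = f · (v − v_o)/(v − v_s).
f' = 35.6 × (337 − 4.722)/(337 − 24.72) = 35.6 × 332.28/312.28 ≈ 37.9 Hz.

37.9 Hz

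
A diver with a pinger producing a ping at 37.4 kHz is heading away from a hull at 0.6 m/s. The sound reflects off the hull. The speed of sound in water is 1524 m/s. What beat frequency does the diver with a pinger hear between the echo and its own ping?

The hull receives the sound from a moving source: f₁ = f₀ · v/(v + v_e) = 37.4 × 1524/1524.6 ≈ 37.3853 kHz.
On the return leg the diver with a pinger is a moving observer: f₂ = f₁ · (v − v_e)/v = 37.3853 × 1523.4/1524 ≈ 37.3706 kHz.
Beat against the emitted tone (with f₀ = 37400 Hz): |f₂ − f₀| = 2v_e·f₀/(v + v_e) = 2 × 0.6 × 37400/1524.6 ≈ 29.4 Hz.

29.4 Hz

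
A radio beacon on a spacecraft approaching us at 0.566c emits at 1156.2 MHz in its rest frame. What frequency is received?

Relativistic Doppler for frequency: f' = f₀ · √((1 + β)/(1 − β)).
f' = 1156.2 × √(1.5660/0.4340) = 1156.2 × 1.89955 ≈ 2196.3 MHz.

2196.3 MHz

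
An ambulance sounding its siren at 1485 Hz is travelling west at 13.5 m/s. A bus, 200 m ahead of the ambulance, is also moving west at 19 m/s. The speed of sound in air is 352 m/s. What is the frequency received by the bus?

The bus is ahead, so the ambulance is moving toward it while the bus is moving away from the ambulance.
With source approaching and observer receding, f' = f · (v − v_o)/(v − v_s).
f' = 1485 × (352 − 19)/(352 − 13.5) = 1485 × 333/338.5 ≈ 1461 Hz.

1461 Hz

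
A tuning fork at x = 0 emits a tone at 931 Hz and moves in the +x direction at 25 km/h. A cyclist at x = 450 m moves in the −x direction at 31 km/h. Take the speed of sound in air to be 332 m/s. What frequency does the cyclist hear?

976 Hz

25 km/h = 6.944 m/s; 31 km/h = 8.611 m/s.
The observer lies on the +x side, so the source is heading toward the observer and the observer is heading toward the source.
Both move, so f' = f · (v + v_o)/(v − v_s).
f' = 931 × (332 + 8.611)/(332 − 6.944) = 931 × 340.61/325.06 ≈ 976 Hz.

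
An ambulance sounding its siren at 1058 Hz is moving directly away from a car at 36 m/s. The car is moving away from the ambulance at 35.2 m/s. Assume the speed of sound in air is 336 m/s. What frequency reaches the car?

General Doppler shift: f' = f · (v − v_o)/(v + v_s).
f' = 1058 × (336 − 35.2)/(336 + 36) = 1058 × 300.8/372 ≈ 856 Hz.

856 Hz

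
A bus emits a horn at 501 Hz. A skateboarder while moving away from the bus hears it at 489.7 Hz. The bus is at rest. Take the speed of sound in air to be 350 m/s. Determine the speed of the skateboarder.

f' = f · (v − v_o)/v ⇒ v_o = v · |f'/f − 1|.
v_o = 350 × |489.7/501 − 1| = 350 × 0.02255 ≈ 7.9 m/s.

7.9 m/s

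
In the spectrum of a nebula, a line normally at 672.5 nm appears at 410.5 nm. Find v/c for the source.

λ'/λ₀ = 0.6104 < 1 (blueshift), so the source is approaching.
λ'/λ₀ = √((1 − β)/(1 + β)) for an approaching source ⇒ β = (1 − r²)/(1 + r²) with r = λ'/λ₀.
β = (1 − 0.3726)/(1 + 0.3726) ≈ 0.457.

0.457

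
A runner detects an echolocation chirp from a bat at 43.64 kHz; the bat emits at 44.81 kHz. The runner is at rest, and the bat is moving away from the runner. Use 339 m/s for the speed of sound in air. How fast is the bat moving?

f' = f · v/(v + v_s) ⇒ v_s = v · |1 − f/f'|.
v_s = 339 × |1 − 44.81/43.64| = 339 × 0.02681 ≈ 9.1 m/s.

9.1 m/s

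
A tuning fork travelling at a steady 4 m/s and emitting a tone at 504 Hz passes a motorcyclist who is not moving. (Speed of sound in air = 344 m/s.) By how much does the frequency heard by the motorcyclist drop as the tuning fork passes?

Approaching: f₁ = f · v/(v − v_s) = 504 × 344/340 ≈ 509.9 Hz.
Receding: f₂ = f · v/(v + v_s) = 504 × 344/348 ≈ 498.2 Hz.
Drop: f₁ − f₂ = 2f·v·v_s/(v² − v_s²) = 2 × 504 × 344 × 4/(344² − 4²) ≈ 11.7 Hz.

11.7 Hz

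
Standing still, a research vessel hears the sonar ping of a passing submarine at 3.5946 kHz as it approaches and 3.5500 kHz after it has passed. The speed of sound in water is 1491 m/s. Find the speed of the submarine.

9.3 m/s

f₁/f₂ = (v + v_s)/(v − v_s), so v_s = v · (f₁ − f₂)/(f₁ + f₂).
v_s = 1491 × (3.5946 − 3.5500)/(3.5946 + 3.5500) = 1491 × 0.0446/7.1446 ≈ 9.3 m/s.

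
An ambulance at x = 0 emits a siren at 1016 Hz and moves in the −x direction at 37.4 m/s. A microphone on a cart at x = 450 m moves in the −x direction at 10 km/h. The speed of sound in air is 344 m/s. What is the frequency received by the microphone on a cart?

924 Hz

10 km/h = 2.778 m/s.
The observer lies on the +x side, so the source is heading away from the observer and the observer is heading toward the source.
General Doppler shift: f' = f · (v + v_o)/(v + v_s).
f' = 1016 × (344 + 2.778)/(344 + 37.4) = 1016 × 346.78/381.4 ≈ 924 Hz.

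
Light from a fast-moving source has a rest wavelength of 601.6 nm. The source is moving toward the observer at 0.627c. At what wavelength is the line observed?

Relativistic Doppler for wavelength: λ' = λ₀ · √((1 − β)/(1 + β)).
λ' = 601.6 × √(0.3730/1.6270) = 601.6 × 0.47881 ≈ 288.1 nm.

288.1 nm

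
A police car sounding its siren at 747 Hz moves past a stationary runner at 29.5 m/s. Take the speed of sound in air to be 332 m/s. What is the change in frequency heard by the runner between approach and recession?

Approaching: f₁ = f · v/(v − v_s) = 747 × 332/302.5 ≈ 820 Hz.
Receding: f₂ = f · v/(v + v_s) = 747 × 332/361.5 ≈ 686 Hz.
Drop: f₁ − f₂ = 2f·v·v_s/(v² − v_s²) = 2 × 747 × 332 × 29.5/(332² − 29.5²) ≈ 134 Hz.

134 Hz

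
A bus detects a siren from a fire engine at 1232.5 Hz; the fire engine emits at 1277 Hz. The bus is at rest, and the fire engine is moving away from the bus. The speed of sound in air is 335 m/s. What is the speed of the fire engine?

f' = f · v/(v + v_s) ⇒ v_s = v · |1 − f/f'|.
v_s = 335 × |1 − 1277/1232.5| = 335 × 0.03611 ≈ 12.1 m/s.

12.1 m/s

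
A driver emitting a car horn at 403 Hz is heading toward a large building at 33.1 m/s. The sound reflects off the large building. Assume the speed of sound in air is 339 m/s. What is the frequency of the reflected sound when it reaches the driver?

490 Hz

The large building receives the sound from a moving source: f₁ = f₀ · v/(v − v_e) = 403 × 339/305.9 ≈ 447 Hz.
On the return leg the driver is a moving observer: f₂ = f₁ · (v + v_e)/v = 447 × 372.1/339 ≈ 490 Hz.
Equivalently f₂ = f₀ · (v + v_e)/(v − v_e).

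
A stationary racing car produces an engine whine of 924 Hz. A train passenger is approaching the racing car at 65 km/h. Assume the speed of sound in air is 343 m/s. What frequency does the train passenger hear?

65 km/h = 18.06 m/s.
Moving observer, stationary source: f' = f · (v + v_o)/v.
f' = 924 × (343 + 18.06)/343 = 924 × 361.06/343 ≈ 973 Hz.

973 Hz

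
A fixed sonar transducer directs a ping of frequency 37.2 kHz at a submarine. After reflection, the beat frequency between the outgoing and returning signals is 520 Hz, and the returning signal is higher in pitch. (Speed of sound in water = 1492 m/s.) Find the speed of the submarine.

10.4 m/s

Double Doppler shift off a moving reflector: f₂ = f₀ · (v + u)/(v − u) (u > 0 toward emitter).
Returning signal is higher, so f₂ = f₀ + Δf = 37200 + 520 = 37720 Hz.
Rearranging, u = v · (f₂ − f₀)/(f₂ + f₀) = 1492 × 520/74920 ≈ 10.4 m/s.
So the submarine is moving at 10.4 m/s toward the emitter.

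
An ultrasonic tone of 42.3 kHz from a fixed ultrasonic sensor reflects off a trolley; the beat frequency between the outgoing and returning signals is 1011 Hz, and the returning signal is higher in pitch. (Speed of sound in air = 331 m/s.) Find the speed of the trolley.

3.9 m/s

Double Doppler shift off a moving reflector: f₂ = f₀ · (v + u)/(v − u) (u > 0 toward emitter).
Returning signal is higher, so f₂ = f₀ + Δf = 42300 + 1011 = 43311 Hz.
Rearranging, u = v · (f₂ − f₀)/(f₂ + f₀) = 331 × 1011/85611 ≈ 3.9 m/s.
So the trolley is moving at 3.9 m/s toward the emitter.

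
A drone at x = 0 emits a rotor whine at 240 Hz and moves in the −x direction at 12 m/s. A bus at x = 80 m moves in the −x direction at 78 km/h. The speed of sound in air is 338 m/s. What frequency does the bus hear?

247 Hz

78 km/h = 21.67 m/s.
The observer lies on the +x side, so the source is heading away from the observer and the observer is heading toward the source.
With source receding and observer approaching, f' = f · (v + v_o)/(v + v_s).
f' = 240 × (338 + 21.67)/(338 + 12) = 240 × 359.67/350 ≈ 247 Hz.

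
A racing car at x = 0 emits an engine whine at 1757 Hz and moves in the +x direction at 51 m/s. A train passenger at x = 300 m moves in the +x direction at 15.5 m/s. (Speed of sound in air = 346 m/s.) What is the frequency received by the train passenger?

1968 Hz

The observer lies on the +x side, so the source is heading toward the observer and the observer is heading away from the source.
Both move, so f' = f · (v − v_o)/(v − v_s).
f' = 1757 × (346 − 15.5)/(346 − 51) = 1757 × 330.5/295 ≈ 1968 Hz.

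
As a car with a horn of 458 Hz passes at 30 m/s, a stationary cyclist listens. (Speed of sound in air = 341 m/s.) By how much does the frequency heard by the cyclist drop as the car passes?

Approaching: f₁ = f · v/(v − v_s) = 458 × 341/311 ≈ 502.2 Hz.
Receding: f₂ = f · v/(v + v_s) = 458 × 341/371 ≈ 421.0 Hz.
Drop: f₁ − f₂ = 2f·v·v_s/(v² − v_s²) = 2 × 458 × 341 × 30/(341² − 30²) ≈ 81.2 Hz.

81.2 Hz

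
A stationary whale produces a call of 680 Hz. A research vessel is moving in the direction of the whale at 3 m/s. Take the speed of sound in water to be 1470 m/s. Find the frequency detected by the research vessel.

681 Hz

Only the observer moves, toward the source, so f' = f · (v + v_o)/v.
f' = 680 × (1470 + 3)/1470 = 680 × 1473/1470 ≈ 681 Hz.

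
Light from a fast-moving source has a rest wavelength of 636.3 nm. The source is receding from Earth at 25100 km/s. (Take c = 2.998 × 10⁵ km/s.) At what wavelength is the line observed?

β = v/c = 25100/299800 = 0.0837.
Relativistic Doppler for wavelength: λ' = λ₀ · √((1 + β)/(1 − β)).
λ' = 636.3 × √(1.0837/0.9163) = 636.3 × 1.08754 ≈ 692.0 nm.

692.0 nm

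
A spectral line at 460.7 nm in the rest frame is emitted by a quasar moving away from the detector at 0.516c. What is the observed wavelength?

815.4 nm

Relativistic Doppler for wavelength: λ' = λ₀ · √((1 + β)/(1 − β)).
λ' = 460.7 × √(1.5160/0.4840) = 460.7 × 1.76981 ≈ 815.4 nm.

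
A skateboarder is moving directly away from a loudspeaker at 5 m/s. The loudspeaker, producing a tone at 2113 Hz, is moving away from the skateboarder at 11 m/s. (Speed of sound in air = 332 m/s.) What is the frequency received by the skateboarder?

2014 Hz

Both move, so f' = f · (v − v_o)/(v + v_s).
f' = 2113 × (332 − 5)/(332 + 11) = 2113 × 327/343 ≈ 2014 Hz.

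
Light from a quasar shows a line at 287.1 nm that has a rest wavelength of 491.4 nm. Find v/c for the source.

0.491c

λ'/λ₀ = 0.5842 < 1 (blueshift), so the source is approaching.
λ'/λ₀ = √((1 − β)/(1 + β)) for an approaching source ⇒ β = (1 − r²)/(1 + r²) with r = λ'/λ₀.
β = (1 − 0.3413)/(1 + 0.3413) ≈ 0.491.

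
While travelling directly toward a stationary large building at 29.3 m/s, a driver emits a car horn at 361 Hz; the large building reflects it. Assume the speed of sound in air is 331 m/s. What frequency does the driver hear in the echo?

The large building receives the sound from a moving source: f₁ = f₀ · v/(v − v_e) = 361 × 331/301.7 ≈ 396 Hz.
On the return leg the driver is a moving observer: f₂ = f₁ · (v + v_e)/v = 396 × 360.3/331 ≈ 431 Hz.

431 Hz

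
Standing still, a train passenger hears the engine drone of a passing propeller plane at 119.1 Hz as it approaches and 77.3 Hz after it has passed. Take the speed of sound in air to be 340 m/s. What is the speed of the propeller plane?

f₁/f₂ = (v + v_s)/(v − v_s), so v_s = v · (f₁ − f₂)/(f₁ + f₂).
v_s = 340 × (119.1 − 77.3)/(119.1 + 77.3) = 340 × 41.8/196.4 ≈ 72 m/s.

72 m/s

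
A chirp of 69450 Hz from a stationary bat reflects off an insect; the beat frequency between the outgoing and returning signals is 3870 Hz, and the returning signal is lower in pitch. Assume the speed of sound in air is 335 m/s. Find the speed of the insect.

Double Doppler shift off a moving reflector: f₂ = f₀ · (v + u)/(v − u) (u > 0 toward emitter).
Returning signal is lower, so f₂ = f₀ − Δf = 69450 − 3870 = 65580 Hz.
Rearranging, u = v · (f₂ − f₀)/(f₂ + f₀) = 335 × -3870/135030 ≈ -9.6 m/s.
So the insect is moving at 9.6 m/s away from the emitter.

9.6 m/s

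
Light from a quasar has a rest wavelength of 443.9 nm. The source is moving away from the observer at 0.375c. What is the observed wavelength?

658.4 nm

Relativistic Doppler for wavelength: λ' = λ₀ · √((1 + β)/(1 − β)).
λ' = 443.9 × √(1.3750/0.6250) = 443.9 × 1.48324 ≈ 658.4 nm.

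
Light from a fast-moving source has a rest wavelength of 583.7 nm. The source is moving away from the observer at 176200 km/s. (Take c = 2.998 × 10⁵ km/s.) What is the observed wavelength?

1145.5 nm

β = v/c = 176200/299800 = 0.5877.
Relativistic Doppler for wavelength: λ' = λ₀ · √((1 + β)/(1 − β)).
λ' = 583.7 × √(1.5877/0.4123) = 583.7 × 1.96243 ≈ 1145.5 nm.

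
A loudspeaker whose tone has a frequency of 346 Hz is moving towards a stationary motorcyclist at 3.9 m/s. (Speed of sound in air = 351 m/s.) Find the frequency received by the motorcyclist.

Only the source moves, toward the listener, so f' = f · v/(v − v_s).
f' = 346 × 351/(351 − 3.9) = 346 × 351/347.1 ≈ 350 Hz.

350 Hz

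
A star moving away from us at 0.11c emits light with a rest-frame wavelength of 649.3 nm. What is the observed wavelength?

Relativistic Doppler for wavelength: λ' = λ₀ · √((1 + β)/(1 − β)).
λ' = 649.3 × √(1.1100/0.8900) = 649.3 × 1.11678 ≈ 725.1 nm.

725.1 nm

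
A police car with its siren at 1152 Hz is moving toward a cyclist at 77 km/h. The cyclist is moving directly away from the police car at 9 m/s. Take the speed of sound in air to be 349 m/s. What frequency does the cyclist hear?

1196 Hz

77 km/h = 21.39 m/s.
General Doppler shift: f' = f · (v − v_o)/(v − v_s).
f' = 1152 × (349 − 9)/(349 − 21.39) = 1152 × 340/327.61 ≈ 1196 Hz.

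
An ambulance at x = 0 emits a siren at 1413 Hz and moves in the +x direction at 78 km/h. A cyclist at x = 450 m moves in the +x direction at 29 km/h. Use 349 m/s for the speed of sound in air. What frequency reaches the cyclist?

1472 Hz

78 km/h = 21.67 m/s; 29 km/h = 8.056 m/s.
The observer lies on the +x side, so the source is heading toward the observer and the observer is heading away from the source.
General Doppler shift: f' = f · (v − v_o)/(v − v_s).
f' = 1413 × (349 − 8.056)/(349 − 21.67) = 1413 × 340.94/327.33 ≈ 1472 Hz.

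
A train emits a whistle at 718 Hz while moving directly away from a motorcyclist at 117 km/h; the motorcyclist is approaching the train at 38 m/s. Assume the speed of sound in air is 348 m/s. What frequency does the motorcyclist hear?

728 Hz

117 km/h = 32.5 m/s.
With source receding and observer approaching, f' = f · (v + v_o)/(v + v_s).
f' = 718 × (348 + 38)/(348 + 32.5) = 718 × 386/380.5 ≈ 728 Hz.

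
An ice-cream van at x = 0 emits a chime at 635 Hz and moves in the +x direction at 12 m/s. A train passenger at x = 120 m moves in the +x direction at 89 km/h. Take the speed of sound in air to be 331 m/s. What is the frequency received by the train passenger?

89 km/h = 24.72 m/s.
The observer lies on the +x side, so the source is heading toward the observer and the observer is heading away from the source.
Both move, so f' = f · (v − v_o)/(v − v_s).
f' = 635 × (331 − 24.72)/(331 − 12) = 635 × 306.28/319 ≈ 610 Hz.

610 Hz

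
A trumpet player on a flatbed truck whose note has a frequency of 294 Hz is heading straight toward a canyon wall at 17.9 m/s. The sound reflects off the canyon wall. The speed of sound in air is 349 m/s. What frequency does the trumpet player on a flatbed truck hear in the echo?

326 Hz

The canyon wall receives the sound from a moving source: f₁ = f₀ · v/(v − v_e) = 294 × 349/331.1 ≈ 310 Hz.
On the return leg the trumpet player on a flatbed truck is a moving observer: f₂ = f₁ · (v + v_e)/v = 310 × 366.9/349 ≈ 326 Hz.
Equivalently f₂ = f₀ · (v + v_e)/(v − v_e).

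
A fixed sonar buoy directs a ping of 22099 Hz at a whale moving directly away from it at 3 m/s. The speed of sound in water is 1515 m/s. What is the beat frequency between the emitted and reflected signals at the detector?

87 Hz

At the whale (a moving observer), f₁ = f₀ · (v − u)/v = 22099 × 1512/1515 ≈ 22055.2 Hz.
On reflection it acts as a source moving away from the stationary detector: f₂ = f₁ · v/(v + u) = 22055.2 × 1515/1518 ≈ 22011.7 Hz.
Beat frequency: |f₂ − f₀| = 2u·f₀/(v + u) = 2 × 3 × 22099/1518 ≈ 87 Hz.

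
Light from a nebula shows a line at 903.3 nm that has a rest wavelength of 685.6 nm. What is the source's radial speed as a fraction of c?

λ'/λ₀ = 1.3175 > 1 (redshift), so the source is receding.
λ'/λ₀ = √((1 + β)/(1 − β)) for a receding source ⇒ β = (r² − 1)/(r² + 1) with r = λ'/λ₀.
β = (1.7359 − 1)/(1.7359 + 1) ≈ 0.269.

0.269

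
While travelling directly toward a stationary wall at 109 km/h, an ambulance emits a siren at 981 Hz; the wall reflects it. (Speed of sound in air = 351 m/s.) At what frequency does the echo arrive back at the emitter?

109 km/h = 30.28 m/s.
The wall receives the sound from a moving source: f₁ = f₀ · v/(v − v_e) = 981 × 351/320.72 ≈ 1074 Hz.
On the return leg the ambulance is a moving observer: f₂ = f₁ · (v + v_e)/v = 1074 × 381.28/351 ≈ 1166 Hz.
Equivalently f₂ = f₀ · (v + v_e)/(v − v_e).

1166 Hz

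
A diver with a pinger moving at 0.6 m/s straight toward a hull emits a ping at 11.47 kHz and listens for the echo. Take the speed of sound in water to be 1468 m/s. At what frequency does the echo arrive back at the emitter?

The hull receives the sound from a moving source: f₁ = f₀ · v/(v − v_e) = 11.47 × 1468/1467.4 ≈ 11.47 kHz.
On the return leg the diver with a pinger is a moving observer: f₂ = f₁ · (v + v_e)/v = 11.47 × 1468.6/1468 ≈ 11.48 kHz.
Equivalently f₂ = f₀ · (v + v_e)/(v − v_e).

11.48 kHz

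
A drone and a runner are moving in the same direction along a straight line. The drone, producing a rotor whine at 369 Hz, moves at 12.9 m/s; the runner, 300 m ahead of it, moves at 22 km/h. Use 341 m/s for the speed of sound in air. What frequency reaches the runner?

377 Hz

22 km/h = 6.111 m/s.
The runner is ahead, so the drone is moving toward it while the runner is moving away from the drone.
With source approaching and observer receding, f' = f · (v − v_o)/(v − v_s).
f' = 369 × (341 − 6.111)/(341 − 12.9) = 369 × 334.89/328.1 ≈ 377 Hz.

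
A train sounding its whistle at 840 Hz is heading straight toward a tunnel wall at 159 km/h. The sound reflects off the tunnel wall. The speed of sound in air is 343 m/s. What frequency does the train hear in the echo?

1088 Hz

159 km/h = 44.17 m/s.
The tunnel wall receives the sound from a moving source: f₁ = f₀ · v/(v − v_e) = 840 × 343/298.83 ≈ 964 Hz.
On the return leg the train is a moving observer: f₂ = f₁ · (v + v_e)/v = 964 × 387.17/343 ≈ 1088 Hz.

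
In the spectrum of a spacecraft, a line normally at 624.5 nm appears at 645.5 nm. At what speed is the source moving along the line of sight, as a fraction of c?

λ'/λ₀ = 1.0336 > 1 (redshift), so the source is receding.
λ'/λ₀ = √((1 + β)/(1 − β)) for a receding source ⇒ β = (r² − 1)/(r² + 1) with r = λ'/λ₀.
β = (1.0684 − 1)/(1.0684 + 1) ≈ 0.033.

0.033c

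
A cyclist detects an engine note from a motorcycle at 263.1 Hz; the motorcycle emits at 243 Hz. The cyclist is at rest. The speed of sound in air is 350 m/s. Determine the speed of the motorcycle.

f' > f, so the motorcycle is approaching.
f' = f · v/(v − v_s) ⇒ v_s = v · |1 − f/f'|.
v_s = 350 × |1 − 243/263.1| = 350 × 0.0764 ≈ 27 m/s.

27 m/s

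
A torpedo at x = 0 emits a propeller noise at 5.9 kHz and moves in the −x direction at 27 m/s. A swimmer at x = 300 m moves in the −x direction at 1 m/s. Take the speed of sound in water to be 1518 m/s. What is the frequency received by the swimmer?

The observer lies on the +x side, so the source is heading away from the observer and the observer is heading toward the source.
General Doppler shift: f' = f · (v + v_o)/(v + v_s).
f' = 5.9 × (1518 + 1)/(1518 + 27) = 5.9 × 1519/1545 ≈ 5.80 kHz.

5.80 kHz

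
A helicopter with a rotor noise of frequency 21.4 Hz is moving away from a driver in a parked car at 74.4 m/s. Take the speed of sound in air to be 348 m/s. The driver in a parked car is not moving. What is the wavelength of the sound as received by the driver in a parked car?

19.74 m

Moving source, stationary observer: f' = f · v/(v + v_s) since the source is receding.
f' = 21.4 × 348/(348 + 74.4) ≈ 17.6 Hz.
λ' = v/f' = 348/17.6307 ≈ 19.74 m.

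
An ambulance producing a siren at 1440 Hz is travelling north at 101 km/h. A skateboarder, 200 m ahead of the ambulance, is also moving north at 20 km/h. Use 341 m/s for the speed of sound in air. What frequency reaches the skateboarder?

101 km/h = 28.06 m/s; 20 km/h = 5.556 m/s.
The skateboarder is ahead, so the ambulance is moving toward it while the skateboarder is moving away from the ambulance.
With source approaching and observer receding, f' = f · (v − v_o)/(v − v_s).
f' = 1440 × (341 − 5.556)/(341 − 28.06) = 1440 × 335.44/312.94 ≈ 1544 Hz.

1544 Hz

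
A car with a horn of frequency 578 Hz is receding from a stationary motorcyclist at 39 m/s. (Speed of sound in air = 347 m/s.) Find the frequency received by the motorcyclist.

With the source moving away from a stationary observer, f' = f · v/(v + v_s).
f' = 578 × 347/(347 + 39) = 578 × 347/386 ≈ 520 Hz.

520 Hz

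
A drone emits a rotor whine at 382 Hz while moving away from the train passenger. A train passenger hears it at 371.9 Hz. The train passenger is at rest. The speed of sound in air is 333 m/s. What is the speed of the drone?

f' = f · v/(v + v_s) ⇒ v_s = v · |1 − f/f'|.
v_s = 333 × |1 − 382/371.9| = 333 × 0.02716 ≈ 9.0 m/s.

9.0 m/s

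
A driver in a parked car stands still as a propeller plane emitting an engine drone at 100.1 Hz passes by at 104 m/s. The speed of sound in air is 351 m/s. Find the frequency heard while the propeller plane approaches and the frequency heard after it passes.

142 Hz approaching; 77 Hz receding

Approaching: f₁ = f · v/(v − v_s) = 100.1 × 351/247 ≈ 142 Hz.
Receding: f₂ = f · v/(v + v_s) = 100.1 × 351/455 ≈ 77 Hz.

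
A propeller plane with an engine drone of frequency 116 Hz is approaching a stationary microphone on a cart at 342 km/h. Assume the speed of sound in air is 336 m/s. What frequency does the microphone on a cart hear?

162 Hz

342 km/h = 95 m/s.
Only the source moves, toward the listener, so f' = f · v/(v − v_s).
f' = 116 × 336/(336 − 95) = 116 × 336/241 ≈ 162 Hz.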